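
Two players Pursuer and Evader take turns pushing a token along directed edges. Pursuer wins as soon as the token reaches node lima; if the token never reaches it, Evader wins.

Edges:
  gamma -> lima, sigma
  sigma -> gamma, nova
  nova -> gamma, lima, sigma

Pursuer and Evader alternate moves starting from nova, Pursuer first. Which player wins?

Track states (vertex, player-to-move).
A0 = {(lima,Pursuer), (lima,Evader)}
A1: add {(gamma,Pursuer), (nova,Pursuer)}.
(nova,Pursuer) ∈ A1 ⇒ Pursuer forces the target.

Pursuer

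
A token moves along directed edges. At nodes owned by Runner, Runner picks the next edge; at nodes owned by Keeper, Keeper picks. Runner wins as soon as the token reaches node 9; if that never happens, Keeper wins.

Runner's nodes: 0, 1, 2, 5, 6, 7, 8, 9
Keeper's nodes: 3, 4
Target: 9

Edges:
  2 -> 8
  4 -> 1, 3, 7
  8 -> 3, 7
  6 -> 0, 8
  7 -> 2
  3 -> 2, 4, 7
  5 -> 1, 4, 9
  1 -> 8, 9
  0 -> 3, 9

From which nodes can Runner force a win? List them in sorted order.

A0 = {9}
A1: add {0, 1, 5} — 0 (Runner) has 0→9; 1 (Runner) has 1→9; 5 (Runner) has 5→9.
A2: add {6} — 6 (Runner) has 6→0.
A3 = A2; e.g. 2 (Runner) has no edge into A2. Fixed point.
Runner's winning region = {0, 1, 5, 6, 9}.

0, 1, 5, 6, 9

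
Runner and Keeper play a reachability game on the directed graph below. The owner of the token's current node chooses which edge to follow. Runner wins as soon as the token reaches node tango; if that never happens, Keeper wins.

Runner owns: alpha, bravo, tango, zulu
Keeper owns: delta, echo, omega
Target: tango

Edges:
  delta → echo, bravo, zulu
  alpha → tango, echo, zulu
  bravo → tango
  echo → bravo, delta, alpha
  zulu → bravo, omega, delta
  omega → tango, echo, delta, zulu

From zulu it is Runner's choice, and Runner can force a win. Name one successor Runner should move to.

bravo

A0 = {tango}
A1: add {alpha, bravo} — bravo (Runner) has bravo→tango; alpha (Runner) has alpha→tango.
A2: add {zulu} — zulu (Runner) has zulu→bravo.
A3 = A2; e.g. echo (Keeper) can still go to delta. Fixed point.
From zulu, successor bravo is in the attractor (rank 1); the other successors delta, omega are not.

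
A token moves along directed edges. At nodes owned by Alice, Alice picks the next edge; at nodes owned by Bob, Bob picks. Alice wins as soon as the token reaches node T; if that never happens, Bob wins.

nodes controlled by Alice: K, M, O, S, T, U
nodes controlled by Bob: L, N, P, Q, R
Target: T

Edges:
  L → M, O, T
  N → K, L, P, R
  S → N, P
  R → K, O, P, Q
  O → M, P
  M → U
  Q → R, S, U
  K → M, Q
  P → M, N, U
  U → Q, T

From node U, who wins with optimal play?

Alice

A0 = {T}
A1: add {U} — U (Alice) has U→T.
U ∈ A1, so Alice can force the target.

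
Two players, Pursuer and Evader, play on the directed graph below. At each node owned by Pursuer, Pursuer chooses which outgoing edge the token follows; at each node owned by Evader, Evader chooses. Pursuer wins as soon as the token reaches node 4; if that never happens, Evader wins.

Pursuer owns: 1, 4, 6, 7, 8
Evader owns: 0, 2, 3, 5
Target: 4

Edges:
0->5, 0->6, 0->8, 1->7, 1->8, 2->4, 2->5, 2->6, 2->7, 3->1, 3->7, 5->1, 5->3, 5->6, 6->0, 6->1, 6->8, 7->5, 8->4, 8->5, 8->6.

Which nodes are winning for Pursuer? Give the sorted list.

1, 4, 6, 8

A0 = {4}
A1: add {8} — 8 (Pursuer) has 8→4.
A2: add {1, 6} — 1 (Pursuer) has 1→8; 6 (Pursuer) has 6→8.
A3 = A2; e.g. 0 (Evader) can still go to 5. Fixed point.
Pursuer's winning region = {1, 4, 6, 8}.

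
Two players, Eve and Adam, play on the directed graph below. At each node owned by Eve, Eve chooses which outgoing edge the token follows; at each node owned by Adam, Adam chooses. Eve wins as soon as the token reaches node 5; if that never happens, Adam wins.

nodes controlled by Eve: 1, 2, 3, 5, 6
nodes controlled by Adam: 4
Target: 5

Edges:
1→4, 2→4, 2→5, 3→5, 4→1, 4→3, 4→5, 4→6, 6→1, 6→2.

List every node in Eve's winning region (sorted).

A0 = {5}
A1: add {2, 3} — 2 (Eve) has 2→5; 3 (Eve) has 3→5.
A2: add {6} — 6 (Eve) has 6→2.
A3 = A2; e.g. 1 (Eve) has no edge into A2. Fixed point.
Eve's winning region = {2, 3, 5, 6}.

2, 3, 5, 6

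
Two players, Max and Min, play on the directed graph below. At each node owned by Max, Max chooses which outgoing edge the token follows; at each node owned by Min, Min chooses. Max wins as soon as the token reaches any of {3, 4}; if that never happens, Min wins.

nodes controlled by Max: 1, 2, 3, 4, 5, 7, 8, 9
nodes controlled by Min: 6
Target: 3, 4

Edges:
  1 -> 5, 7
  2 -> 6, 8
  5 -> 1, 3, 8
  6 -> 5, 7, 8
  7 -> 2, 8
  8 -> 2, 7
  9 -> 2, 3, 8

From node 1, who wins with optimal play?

Max

A0 = {3, 4}
A1: add {5, 9} — 5 (Max) has 5→3; 9 (Max) has 9→3.
A2: add {1} — 1 (Max) has 1→5.
A3 = A2; e.g. 2 (Max) has no edge into A2. Fixed point.
1 ∈ A2, so Max can force the target.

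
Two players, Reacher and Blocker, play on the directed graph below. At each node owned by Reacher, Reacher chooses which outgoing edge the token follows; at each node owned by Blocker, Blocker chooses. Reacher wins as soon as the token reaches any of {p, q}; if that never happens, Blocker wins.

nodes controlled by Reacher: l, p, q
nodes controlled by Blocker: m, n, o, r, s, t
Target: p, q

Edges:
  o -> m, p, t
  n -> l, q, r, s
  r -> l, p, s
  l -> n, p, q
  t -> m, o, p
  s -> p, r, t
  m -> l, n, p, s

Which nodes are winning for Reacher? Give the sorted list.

l, p, q

A0 = {p, q}
A1: add {l} — l (Reacher) has l→p.
A2 = A1; e.g. m (Blocker) can still go to n. Fixed point.
Reacher's winning region = {l, p, q}.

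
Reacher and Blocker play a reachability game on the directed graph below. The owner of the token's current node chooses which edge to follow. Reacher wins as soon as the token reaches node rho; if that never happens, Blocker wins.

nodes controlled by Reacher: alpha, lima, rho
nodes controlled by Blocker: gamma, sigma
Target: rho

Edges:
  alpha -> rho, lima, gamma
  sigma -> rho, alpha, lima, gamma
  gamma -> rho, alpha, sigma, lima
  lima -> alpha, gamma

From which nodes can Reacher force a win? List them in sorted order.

alpha, lima, rho

A0 = {rho}
A1: add {alpha} — alpha (Reacher) has alpha→rho.
A2: add {lima} — lima (Reacher) has lima→alpha.
A3 = A2; e.g. sigma (Blocker) can still go to gamma. Fixed point.
Reacher's winning region = {alpha, lima, rho}.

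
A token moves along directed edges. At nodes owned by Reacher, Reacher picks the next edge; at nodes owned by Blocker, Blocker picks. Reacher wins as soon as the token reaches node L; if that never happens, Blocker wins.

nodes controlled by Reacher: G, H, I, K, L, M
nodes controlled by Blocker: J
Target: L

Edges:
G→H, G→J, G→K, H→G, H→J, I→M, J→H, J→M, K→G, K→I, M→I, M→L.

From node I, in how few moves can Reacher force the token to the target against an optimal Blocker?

A0 = {L}
A1: add {M} — M (Reacher) has M→L.
A2: add {I} — I (Reacher) has I→M.
I enters the attractor at level 2, so Reacher can force the target in 2 moves from there.

2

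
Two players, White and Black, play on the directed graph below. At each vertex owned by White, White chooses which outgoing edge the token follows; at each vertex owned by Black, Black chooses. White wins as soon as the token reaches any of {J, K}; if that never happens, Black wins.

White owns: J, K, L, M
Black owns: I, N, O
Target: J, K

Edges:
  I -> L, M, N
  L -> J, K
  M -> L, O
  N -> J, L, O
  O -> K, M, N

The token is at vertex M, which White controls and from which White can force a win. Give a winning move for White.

A0 = {J, K}
A1: add {L} — L (White) has L→J.
A2: add {M} — M (White) has M→L.
A3 = A2; e.g. I (Black) can still go to N. Fixed point.
From M, successor L is in the attractor (rank 1); the other successor O is not.

L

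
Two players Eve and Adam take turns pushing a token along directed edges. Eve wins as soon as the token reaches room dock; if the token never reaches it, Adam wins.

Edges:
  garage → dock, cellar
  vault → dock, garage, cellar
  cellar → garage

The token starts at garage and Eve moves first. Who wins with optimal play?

Track states (vertex, player-to-move).
A0 = {(dock,Eve), (dock,Adam)}
A1: add {(garage,Eve), (vault,Eve)}.
(garage,Eve) ∈ A1 ⇒ Eve forces the target.

Eve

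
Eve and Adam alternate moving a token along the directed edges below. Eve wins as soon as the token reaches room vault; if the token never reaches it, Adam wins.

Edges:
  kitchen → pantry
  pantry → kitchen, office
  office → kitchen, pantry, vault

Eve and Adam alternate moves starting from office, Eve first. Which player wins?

Eve

Track states (vertex, player-to-move).
A0 = {(vault,Eve), (vault,Adam)}
A1: add {(office,Eve)}.
(office,Eve) ∈ A1 ⇒ Eve forces the target.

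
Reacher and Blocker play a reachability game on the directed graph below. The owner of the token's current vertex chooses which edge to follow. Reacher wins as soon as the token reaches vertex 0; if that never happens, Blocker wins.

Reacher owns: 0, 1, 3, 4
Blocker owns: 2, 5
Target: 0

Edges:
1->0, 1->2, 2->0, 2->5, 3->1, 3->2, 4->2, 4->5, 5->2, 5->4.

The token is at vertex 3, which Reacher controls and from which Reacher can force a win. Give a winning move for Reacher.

1

A0 = {0}
A1: add {1} — 1 (Reacher) has 1→0.
A2: add {3} — 3 (Reacher) has 3→1.
A3 = A2; e.g. 2 (Blocker) can still go to 5. Fixed point.
From 3, successor 1 is in the attractor (rank 1); the other successor 2 is not.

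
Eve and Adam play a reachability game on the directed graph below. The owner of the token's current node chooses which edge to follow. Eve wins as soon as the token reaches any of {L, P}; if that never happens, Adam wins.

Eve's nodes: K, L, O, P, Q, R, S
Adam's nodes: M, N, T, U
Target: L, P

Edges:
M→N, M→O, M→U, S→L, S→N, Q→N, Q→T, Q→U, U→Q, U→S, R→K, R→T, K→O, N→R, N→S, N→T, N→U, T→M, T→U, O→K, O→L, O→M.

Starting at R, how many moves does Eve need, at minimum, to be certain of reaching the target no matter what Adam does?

3

A0 = {L, P}
A1: add {O, S} — O (Eve) has O→L; S (Eve) has S→L.
A2: add {K} — K (Eve) has K→O.
A3: add {R} — R (Eve) has R→K.
A4 = A3; e.g. M (Adam) can still go to N. Fixed point.
R enters the attractor at level 3, so Eve can force the target in 3 moves from there.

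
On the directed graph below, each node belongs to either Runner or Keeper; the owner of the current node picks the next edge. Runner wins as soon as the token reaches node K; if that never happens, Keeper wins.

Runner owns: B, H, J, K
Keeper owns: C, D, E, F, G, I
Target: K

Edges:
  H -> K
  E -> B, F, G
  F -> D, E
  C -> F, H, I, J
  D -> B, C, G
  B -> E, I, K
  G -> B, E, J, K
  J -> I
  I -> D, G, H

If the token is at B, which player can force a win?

A0 = {K}
A1: add {B, H} — B (Runner) has B→K; H (Runner) has H→K.
A2 = A1; e.g. C (Keeper) can still go to F. Fixed point.
B ∈ A1, so Runner can force the target.

Runner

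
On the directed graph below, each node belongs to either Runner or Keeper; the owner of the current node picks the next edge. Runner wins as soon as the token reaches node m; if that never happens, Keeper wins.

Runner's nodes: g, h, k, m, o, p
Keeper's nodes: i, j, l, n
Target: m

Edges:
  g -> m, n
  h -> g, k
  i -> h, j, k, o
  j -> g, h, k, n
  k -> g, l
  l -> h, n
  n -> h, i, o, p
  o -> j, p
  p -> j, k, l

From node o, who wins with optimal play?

A0 = {m}
A1: add {g} — g (Runner) has g→m.
A2: add {h, k} — h (Runner) has h→g; k (Runner) has k→g.
A3: add {p} — p (Runner) has p→k.
A4: add {o} — o (Runner) has o→p.
A5 = A4; e.g. i (Keeper) can still go to j. Fixed point.
o ∈ A4, so Runner can force the target.

Runner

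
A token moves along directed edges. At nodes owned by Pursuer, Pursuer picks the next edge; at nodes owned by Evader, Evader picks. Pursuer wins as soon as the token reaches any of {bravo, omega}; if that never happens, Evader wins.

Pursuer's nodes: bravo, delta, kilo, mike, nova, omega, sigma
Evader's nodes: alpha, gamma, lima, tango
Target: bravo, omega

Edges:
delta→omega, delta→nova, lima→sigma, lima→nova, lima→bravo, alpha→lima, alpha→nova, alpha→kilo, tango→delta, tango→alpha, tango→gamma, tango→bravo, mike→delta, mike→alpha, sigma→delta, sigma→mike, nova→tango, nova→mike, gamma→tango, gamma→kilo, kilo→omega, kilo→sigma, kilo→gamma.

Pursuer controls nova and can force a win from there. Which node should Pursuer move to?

mike

A0 = {bravo, omega}
A1: add {delta, kilo} — delta (Pursuer) has delta→omega; kilo (Pursuer) has kilo→omega.
A2: add {mike, sigma} — mike (Pursuer) has mike→delta; sigma (Pursuer) has sigma→delta.
A3: add {nova} — nova (Pursuer) has nova→mike.
A4: add {lima} — lima (Evader): all of {sigma, nova, bravo} already in.
A5: add {alpha} — alpha (Evader): all of {lima, nova, kilo} already in.
A6 = A5; e.g. tango (Evader) can still go to gamma. Fixed point.
From nova, successor mike is in the attractor (rank 2); the other successor tango is not.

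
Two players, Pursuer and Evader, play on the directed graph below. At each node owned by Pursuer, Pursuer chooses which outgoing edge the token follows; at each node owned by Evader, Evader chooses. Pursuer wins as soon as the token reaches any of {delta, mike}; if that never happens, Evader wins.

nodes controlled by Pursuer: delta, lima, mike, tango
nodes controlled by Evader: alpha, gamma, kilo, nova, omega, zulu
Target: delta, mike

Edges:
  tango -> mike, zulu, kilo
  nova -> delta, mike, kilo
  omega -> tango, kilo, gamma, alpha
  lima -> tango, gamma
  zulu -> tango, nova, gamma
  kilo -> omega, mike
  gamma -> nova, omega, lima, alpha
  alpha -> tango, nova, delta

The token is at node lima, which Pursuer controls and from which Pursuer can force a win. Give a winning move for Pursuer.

A0 = {delta, mike}
A1: add {tango} — tango (Pursuer) has tango→mike.
A2: add {lima} — lima (Pursuer) has lima→tango.
A3 = A2; e.g. nova (Evader) can still go to kilo. Fixed point.
From lima, successor tango is in the attractor (rank 1); the other successor gamma is not.

tango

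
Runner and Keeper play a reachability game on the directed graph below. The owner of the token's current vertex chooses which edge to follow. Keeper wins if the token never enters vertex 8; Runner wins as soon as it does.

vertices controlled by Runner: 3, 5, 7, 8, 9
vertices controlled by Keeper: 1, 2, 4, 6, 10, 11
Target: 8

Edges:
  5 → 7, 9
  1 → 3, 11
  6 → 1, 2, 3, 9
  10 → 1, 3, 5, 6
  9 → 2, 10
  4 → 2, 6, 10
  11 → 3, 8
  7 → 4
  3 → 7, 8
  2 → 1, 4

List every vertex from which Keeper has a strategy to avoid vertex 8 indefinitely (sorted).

2, 4, 5, 6, 7, 9, 10

A0 = {8}
A1: add {3} — 3 (Runner) has 3→8.
A2: add {11} — 11 (Keeper): all of {3, 8} already in.
A3: add {1} — 1 (Keeper): all of {3, 11} already in.
A4 = A3; e.g. 2 (Keeper) can still go to 4. Fixed point.
Runner's attractor = {1, 3, 8, 11}; Keeper avoids the target exactly from the complement.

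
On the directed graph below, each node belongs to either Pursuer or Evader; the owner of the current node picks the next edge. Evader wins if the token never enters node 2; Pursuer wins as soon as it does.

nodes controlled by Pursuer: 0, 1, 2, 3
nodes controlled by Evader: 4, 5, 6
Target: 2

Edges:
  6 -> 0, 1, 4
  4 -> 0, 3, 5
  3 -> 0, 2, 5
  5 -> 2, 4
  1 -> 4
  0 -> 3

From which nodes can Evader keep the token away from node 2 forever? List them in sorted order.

A0 = {2}
A1: add {3} — 3 (Pursuer) has 3→2.
A2: add {0} — 0 (Pursuer) has 0→3.
A3 = A2; e.g. 1 (Pursuer) has no edge into A2. Fixed point.
Pursuer's attractor = {0, 2, 3}; Evader avoids the target exactly from the complement.

1, 4, 5, 6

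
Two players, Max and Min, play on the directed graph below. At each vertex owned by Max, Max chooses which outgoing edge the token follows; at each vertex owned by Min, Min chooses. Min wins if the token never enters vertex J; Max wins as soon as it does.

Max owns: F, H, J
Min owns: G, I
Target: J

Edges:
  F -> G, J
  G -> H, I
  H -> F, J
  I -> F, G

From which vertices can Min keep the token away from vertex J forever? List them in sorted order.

A0 = {J}
A1: add {F, H} — F (Max) has F→J; H (Max) has H→J.
A2 = A1; e.g. G (Min) can still go to I. Fixed point.
Max's attractor = {F, H, J}; Min avoids the target exactly from the complement.

G, I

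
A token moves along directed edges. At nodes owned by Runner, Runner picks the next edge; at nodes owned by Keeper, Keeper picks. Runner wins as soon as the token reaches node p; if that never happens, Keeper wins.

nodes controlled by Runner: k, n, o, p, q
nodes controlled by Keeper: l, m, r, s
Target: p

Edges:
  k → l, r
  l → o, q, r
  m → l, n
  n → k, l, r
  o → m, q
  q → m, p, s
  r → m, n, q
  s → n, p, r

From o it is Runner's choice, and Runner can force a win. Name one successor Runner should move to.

A0 = {p}
A1: add {q} — q (Runner) has q→p.
A2: add {o} — o (Runner) has o→q.
A3 = A2; e.g. k (Runner) has no edge into A2. Fixed point.
From o, successor q is in the attractor (rank 1); the other successor m is not.

q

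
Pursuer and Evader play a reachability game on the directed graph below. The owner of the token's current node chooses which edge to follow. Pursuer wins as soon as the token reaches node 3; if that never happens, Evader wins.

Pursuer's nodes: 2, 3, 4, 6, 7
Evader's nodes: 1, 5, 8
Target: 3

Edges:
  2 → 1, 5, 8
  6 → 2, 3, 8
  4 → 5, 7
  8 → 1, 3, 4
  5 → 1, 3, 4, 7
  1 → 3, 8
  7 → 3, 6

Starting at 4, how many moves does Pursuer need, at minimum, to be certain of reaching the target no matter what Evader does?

A0 = {3}
A1: add {6, 7} — 6 (Pursuer) has 6→3; 7 (Pursuer) has 7→3.
A2: add {4} — 4 (Pursuer) has 4→7.
A3 = A2; e.g. 1 (Evader) can still go to 8. Fixed point.
4 enters the attractor at level 2, so Pursuer can force the target in 2 moves from there.

2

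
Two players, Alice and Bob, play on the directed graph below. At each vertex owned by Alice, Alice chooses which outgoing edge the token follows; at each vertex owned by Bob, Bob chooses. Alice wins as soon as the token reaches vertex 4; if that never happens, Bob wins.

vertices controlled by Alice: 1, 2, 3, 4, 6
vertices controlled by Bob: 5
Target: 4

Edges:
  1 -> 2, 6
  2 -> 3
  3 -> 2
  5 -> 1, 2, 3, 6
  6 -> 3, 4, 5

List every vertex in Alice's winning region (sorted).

1, 4, 6

A0 = {4}
A1: add {6} — 6 (Alice) has 6→4.
A2: add {1} — 1 (Alice) has 1→6.
A3 = A2; e.g. 2 (Alice) has no edge into A2. Fixed point.
Alice's winning region = {1, 4, 6}.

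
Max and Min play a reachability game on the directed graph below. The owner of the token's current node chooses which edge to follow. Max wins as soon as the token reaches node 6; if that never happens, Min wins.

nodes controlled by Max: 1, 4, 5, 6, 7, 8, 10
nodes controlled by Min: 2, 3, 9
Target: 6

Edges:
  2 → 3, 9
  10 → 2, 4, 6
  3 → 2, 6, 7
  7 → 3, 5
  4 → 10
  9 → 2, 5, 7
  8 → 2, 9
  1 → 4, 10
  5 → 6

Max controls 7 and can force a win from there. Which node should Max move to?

5

A0 = {6}
A1: add {5, 10} — 5 (Max) has 5→6; 10 (Max) has 10→6.
A2: add {1, 4, 7} — 1 (Max) has 1→10; 4 (Max) has 4→10; 7 (Max) has 7→5.
A3 = A2; e.g. 2 (Min) can still go to 3. Fixed point.
From 7, successor 5 is in the attractor (rank 1); the other successor 3 is not.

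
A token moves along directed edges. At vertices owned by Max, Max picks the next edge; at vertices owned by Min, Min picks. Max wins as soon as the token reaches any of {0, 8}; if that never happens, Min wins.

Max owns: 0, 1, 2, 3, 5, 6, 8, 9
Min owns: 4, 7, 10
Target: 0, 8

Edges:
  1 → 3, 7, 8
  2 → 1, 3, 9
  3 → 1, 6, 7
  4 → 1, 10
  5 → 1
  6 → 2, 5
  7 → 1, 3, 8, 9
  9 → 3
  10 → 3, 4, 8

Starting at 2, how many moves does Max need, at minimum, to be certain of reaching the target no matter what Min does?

2

A0 = {0, 8}
A1: add {1} — 1 (Max) has 1→8.
A2: add {2, 3, 5} — 2 (Max) has 2→1; 3 (Max) has 3→1; 5 (Max) has 5→1.
2 enters the attractor at level 2, so Max can force the target in 2 moves from there.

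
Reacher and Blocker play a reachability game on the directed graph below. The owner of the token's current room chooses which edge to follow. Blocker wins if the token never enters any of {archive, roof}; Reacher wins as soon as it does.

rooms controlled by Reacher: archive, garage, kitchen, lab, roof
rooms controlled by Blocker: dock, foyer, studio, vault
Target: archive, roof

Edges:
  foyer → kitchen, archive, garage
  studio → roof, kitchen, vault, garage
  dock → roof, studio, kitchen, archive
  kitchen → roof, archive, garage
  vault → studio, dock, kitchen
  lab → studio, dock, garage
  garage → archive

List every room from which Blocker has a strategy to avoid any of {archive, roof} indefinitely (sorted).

dock, studio, vault

A0 = {archive, roof}
A1: add {garage, kitchen} — kitchen (Reacher) has kitchen→roof; garage (Reacher) has garage→archive.
A2: add {foyer, lab} — foyer (Blocker): all of {kitchen, archive, garage} already in; lab (Reacher) has lab→garage.
A3 = A2; e.g. studio (Blocker) can still go to vault. Fixed point.
Reacher's attractor = {archive, foyer, garage, kitchen, lab, roof}; Blocker avoids the target exactly from the complement.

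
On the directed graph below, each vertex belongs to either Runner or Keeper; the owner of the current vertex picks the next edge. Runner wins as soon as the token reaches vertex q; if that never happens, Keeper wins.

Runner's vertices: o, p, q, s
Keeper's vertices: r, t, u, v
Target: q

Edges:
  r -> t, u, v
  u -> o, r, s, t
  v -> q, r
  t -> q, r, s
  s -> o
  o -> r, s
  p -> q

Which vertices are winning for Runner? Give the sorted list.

A0 = {q}
A1: add {p} — p (Runner) has p→q.
A2 = A1; e.g. o (Runner) has no edge into A1. Fixed point.
Runner's winning region = {p, q}.

p, q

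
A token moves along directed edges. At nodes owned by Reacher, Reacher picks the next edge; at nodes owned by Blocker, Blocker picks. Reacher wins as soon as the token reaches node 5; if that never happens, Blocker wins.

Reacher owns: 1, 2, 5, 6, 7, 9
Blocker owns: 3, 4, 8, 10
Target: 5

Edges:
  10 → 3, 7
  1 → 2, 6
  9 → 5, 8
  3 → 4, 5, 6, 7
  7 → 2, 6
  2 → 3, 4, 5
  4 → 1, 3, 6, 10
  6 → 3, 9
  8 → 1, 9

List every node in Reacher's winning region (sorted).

1, 2, 5, 6, 7, 8, 9

A0 = {5}
A1: add {2, 9} — 2 (Reacher) has 2→5; 9 (Reacher) has 9→5.
A2: add {1, 6, 7} — 1 (Reacher) has 1→2; 6 (Reacher) has 6→9; 7 (Reacher) has 7→2.
A3: add {8} — 8 (Blocker): all of {1, 9} already in.
A4 = A3; e.g. 3 (Blocker) can still go to 4. Fixed point.
Reacher's winning region = {1, 2, 5, 6, 7, 8, 9}.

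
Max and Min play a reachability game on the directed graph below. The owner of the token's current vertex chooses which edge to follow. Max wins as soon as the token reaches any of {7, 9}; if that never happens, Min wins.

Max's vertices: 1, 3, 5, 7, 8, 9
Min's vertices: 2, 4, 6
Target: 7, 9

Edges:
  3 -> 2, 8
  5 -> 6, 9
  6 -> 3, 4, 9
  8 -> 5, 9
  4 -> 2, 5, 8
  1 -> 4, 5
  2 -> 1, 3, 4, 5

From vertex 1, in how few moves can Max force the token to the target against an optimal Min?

A0 = {7, 9}
A1: add {5, 8} — 5 (Max) has 5→9; 8 (Max) has 8→9.
A2: add {1, 3} — 1 (Max) has 1→5; 3 (Max) has 3→8.
A3 = A2; e.g. 2 (Min) can still go to 4. Fixed point.
1 enters the attractor at level 2, so Max can force the target in 2 moves from there.

2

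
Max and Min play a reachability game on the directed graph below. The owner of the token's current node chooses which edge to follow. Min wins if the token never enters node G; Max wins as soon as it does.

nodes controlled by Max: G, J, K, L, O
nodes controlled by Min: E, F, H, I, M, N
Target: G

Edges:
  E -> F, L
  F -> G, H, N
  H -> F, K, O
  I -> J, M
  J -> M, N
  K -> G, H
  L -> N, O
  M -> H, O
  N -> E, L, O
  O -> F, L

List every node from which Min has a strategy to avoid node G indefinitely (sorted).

E, F, H, I, J, L, M, N, O

A0 = {G}
A1: add {K} — K (Max) has K→G.
A2 = A1; e.g. E (Min) can still go to F. Fixed point.
Max's attractor = {G, K}; Min avoids the target exactly from the complement.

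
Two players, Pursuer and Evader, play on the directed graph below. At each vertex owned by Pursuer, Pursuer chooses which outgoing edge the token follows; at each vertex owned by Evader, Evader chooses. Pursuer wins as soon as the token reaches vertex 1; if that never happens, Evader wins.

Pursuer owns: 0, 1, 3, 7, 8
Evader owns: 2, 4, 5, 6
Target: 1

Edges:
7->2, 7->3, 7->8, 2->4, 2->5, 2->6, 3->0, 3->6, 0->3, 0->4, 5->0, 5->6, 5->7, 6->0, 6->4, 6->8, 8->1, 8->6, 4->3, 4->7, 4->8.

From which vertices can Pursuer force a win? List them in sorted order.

1, 7, 8

A0 = {1}
A1: add {8} — 8 (Pursuer) has 8→1.
A2: add {7} — 7 (Pursuer) has 7→8.
A3 = A2; e.g. 0 (Pursuer) has no edge into A2. Fixed point.
Pursuer's winning region = {1, 7, 8}.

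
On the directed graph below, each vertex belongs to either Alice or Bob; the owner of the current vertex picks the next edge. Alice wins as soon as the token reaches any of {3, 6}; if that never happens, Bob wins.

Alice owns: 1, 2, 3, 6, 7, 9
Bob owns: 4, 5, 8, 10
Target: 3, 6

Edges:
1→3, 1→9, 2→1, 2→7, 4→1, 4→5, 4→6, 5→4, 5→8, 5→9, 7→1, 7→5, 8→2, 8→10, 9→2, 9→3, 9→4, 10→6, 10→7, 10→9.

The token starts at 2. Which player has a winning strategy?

A0 = {3, 6}
A1: add {1, 9} — 1 (Alice) has 1→3; 9 (Alice) has 9→3.
A2: add {2, 7} — 2 (Alice) has 2→1; 7 (Alice) has 7→1.
2 ∈ A2, so Alice can force the target.

Alice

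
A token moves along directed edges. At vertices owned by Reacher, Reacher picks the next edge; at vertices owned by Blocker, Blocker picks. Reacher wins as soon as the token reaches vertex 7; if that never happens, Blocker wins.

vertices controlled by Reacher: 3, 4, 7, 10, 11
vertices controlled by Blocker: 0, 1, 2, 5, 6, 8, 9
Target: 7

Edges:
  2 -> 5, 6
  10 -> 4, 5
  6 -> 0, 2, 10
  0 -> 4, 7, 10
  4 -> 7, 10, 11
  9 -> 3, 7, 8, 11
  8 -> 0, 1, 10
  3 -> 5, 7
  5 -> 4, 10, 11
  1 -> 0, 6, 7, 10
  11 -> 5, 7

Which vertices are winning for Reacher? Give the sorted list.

A0 = {7}
A1: add {3, 4, 11} — 3 (Reacher) has 3→7; 4 (Reacher) has 4→7; 11 (Reacher) has 11→7.
A2: add {10} — 10 (Reacher) has 10→4.
A3: add {0, 5} — 0 (Blocker): all of {4, 7, 10} already in; 5 (Blocker): all of {4, 10, 11} already in.
A4 = A3; e.g. 1 (Blocker) can still go to 6. Fixed point.
Reacher's winning region = {0, 3, 4, 5, 7, 10, 11}.

0, 3, 4, 5, 7, 10, 11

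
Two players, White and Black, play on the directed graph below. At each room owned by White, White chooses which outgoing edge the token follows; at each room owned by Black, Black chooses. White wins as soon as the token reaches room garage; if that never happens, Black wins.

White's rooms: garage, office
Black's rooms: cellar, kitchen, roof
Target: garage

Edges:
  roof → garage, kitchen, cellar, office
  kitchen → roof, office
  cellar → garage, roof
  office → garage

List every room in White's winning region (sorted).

garage, office

A0 = {garage}
A1: add {office} — office (White) has office→garage.
A2 = A1; e.g. roof (Black) can still go to kitchen. Fixed point.
White's winning region = {garage, office}.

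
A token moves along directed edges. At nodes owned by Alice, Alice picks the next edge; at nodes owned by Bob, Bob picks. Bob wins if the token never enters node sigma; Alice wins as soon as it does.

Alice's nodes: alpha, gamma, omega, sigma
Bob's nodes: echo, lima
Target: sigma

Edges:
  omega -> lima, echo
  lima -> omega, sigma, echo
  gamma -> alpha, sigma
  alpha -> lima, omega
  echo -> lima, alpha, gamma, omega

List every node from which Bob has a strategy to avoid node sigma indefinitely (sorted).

alpha, echo, lima, omega

A0 = {sigma}
A1: add {gamma} — gamma (Alice) has gamma→sigma.
A2 = A1; e.g. lima (Bob) can still go to omega. Fixed point.
Alice's attractor = {gamma, sigma}; Bob avoids the target exactly from the complement.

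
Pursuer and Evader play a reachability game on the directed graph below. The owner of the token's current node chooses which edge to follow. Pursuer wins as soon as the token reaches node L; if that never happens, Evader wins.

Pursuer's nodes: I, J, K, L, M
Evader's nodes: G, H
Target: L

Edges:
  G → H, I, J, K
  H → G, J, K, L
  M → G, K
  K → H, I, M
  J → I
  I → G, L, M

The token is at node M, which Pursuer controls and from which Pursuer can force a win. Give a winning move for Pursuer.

K

A0 = {L}
A1: add {I} — I (Pursuer) has I→L.
A2: add {J, K} — J (Pursuer) has J→I; K (Pursuer) has K→I.
A3: add {M} — M (Pursuer) has M→K.
A4 = A3; e.g. G (Evader) can still go to H. Fixed point.
From M, successor K is in the attractor (rank 2); the other successor G is not.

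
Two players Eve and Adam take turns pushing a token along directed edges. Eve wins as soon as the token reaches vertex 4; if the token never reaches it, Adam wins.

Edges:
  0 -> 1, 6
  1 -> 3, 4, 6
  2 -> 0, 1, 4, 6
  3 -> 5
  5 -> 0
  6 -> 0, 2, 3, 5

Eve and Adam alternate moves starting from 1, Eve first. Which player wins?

Track states (vertex, player-to-move).
A0 = {(4,Eve), (4,Adam)}
A1: add {(1,Eve), (2,Eve)}.
(1,Eve) ∈ A1 ⇒ Eve forces the target.

Eve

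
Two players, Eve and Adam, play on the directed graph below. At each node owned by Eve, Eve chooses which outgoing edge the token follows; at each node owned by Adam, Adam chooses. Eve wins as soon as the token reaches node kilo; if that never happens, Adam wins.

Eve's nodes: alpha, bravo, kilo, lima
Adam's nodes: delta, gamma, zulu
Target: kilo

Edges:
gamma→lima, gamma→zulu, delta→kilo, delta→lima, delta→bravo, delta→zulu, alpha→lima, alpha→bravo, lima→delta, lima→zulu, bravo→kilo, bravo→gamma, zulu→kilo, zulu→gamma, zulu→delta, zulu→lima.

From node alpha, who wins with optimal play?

Eve

A0 = {kilo}
A1: add {bravo} — bravo (Eve) has bravo→kilo.
A2: add {alpha} — alpha (Eve) has alpha→bravo.
A3 = A2; e.g. gamma (Adam) can still go to lima. Fixed point.
alpha ∈ A2, so Eve can force the target.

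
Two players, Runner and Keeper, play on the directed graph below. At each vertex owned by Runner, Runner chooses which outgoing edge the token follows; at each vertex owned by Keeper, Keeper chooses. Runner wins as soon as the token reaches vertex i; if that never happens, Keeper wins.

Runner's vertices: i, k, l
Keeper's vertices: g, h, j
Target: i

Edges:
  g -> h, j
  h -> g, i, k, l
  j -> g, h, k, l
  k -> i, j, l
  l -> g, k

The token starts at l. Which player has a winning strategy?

A0 = {i}
A1: add {k} — k (Runner) has k→i.
A2: add {l} — l (Runner) has l→k.
A3 = A2; e.g. g (Keeper) can still go to h. Fixed point.
l ∈ A2, so Runner can force the target.

Runner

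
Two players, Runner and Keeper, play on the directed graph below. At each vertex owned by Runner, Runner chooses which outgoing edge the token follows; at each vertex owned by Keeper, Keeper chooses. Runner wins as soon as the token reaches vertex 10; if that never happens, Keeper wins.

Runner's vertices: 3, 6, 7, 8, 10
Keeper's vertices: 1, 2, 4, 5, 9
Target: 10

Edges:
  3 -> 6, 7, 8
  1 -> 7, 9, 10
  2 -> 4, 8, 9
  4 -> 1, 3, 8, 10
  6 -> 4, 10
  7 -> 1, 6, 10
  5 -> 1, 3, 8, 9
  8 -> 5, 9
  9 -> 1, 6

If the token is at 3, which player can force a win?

Runner

A0 = {10}
A1: add {6, 7} — 6 (Runner) has 6→10; 7 (Runner) has 7→10.
A2: add {3} — 3 (Runner) has 3→6.
A3 = A2; e.g. 1 (Keeper) can still go to 9. Fixed point.
3 ∈ A2, so Runner can force the target.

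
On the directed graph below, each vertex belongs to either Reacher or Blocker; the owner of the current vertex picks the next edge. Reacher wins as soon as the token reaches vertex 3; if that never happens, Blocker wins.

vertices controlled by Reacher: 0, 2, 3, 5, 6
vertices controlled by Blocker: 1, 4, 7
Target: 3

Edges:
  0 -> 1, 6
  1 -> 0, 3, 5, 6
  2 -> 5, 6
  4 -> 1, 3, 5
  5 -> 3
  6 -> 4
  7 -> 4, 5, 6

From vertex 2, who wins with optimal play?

Reacher

A0 = {3}
A1: add {5} — 5 (Reacher) has 5→3.
A2: add {2} — 2 (Reacher) has 2→5.
A3 = A2; e.g. 0 (Reacher) has no edge into A2. Fixed point.
2 ∈ A2, so Reacher can force the target.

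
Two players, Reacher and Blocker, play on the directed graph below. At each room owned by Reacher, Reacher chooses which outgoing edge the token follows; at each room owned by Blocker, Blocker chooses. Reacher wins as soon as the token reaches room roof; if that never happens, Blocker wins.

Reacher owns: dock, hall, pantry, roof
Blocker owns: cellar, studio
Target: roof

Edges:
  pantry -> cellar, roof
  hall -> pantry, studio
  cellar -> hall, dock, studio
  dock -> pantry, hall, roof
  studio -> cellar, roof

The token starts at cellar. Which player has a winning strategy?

Blocker

A0 = {roof}
A1: add {dock, pantry} — pantry (Reacher) has pantry→roof; dock (Reacher) has dock→roof.
A2: add {hall} — hall (Reacher) has hall→pantry.
A3 = A2; e.g. cellar (Blocker) can still go to studio. Fixed point.
cellar never enters the attractor, so Blocker can avoid the target forever.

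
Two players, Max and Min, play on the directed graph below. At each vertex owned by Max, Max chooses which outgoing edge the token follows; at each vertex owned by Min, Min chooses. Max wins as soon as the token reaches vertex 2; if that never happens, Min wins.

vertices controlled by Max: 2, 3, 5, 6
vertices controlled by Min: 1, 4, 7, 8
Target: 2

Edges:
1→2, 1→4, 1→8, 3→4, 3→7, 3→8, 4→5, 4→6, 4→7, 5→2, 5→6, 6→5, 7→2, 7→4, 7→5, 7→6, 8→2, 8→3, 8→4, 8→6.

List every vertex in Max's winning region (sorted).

2, 5, 6

A0 = {2}
A1: add {5} — 5 (Max) has 5→2.
A2: add {6} — 6 (Max) has 6→5.
A3 = A2; e.g. 1 (Min) can still go to 4. Fixed point.
Max's winning region = {2, 5, 6}.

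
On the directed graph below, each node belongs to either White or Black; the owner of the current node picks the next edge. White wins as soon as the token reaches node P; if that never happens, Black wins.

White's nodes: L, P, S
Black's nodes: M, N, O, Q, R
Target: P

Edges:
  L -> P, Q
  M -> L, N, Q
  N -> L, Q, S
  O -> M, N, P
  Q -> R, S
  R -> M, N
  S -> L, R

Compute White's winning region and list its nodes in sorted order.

A0 = {P}
A1: add {L} — L (White) has L→P.
A2: add {S} — S (White) has S→L.
A3 = A2; e.g. M (Black) can still go to N. Fixed point.
White's winning region = {L, P, S}.

L, P, S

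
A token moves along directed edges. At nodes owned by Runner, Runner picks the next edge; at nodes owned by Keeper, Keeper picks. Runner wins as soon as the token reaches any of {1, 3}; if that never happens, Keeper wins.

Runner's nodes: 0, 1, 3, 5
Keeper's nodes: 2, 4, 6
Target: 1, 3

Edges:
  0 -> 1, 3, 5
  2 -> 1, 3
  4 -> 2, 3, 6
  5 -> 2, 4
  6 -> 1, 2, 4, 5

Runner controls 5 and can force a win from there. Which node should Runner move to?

A0 = {1, 3}
A1: add {0, 2} — 0 (Runner) has 0→1; 2 (Keeper): all of {1, 3} already in.
A2: add {5} — 5 (Runner) has 5→2.
A3 = A2; e.g. 4 (Keeper) can still go to 6. Fixed point.
From 5, successor 2 is in the attractor (rank 1); the other successor 4 is not.

2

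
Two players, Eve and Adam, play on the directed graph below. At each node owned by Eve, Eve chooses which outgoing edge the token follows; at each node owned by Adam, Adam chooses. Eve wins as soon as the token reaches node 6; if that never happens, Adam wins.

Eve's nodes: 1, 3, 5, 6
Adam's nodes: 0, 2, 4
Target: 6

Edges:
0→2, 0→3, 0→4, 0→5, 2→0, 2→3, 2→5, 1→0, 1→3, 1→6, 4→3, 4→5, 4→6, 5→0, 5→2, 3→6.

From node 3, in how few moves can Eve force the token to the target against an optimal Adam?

A0 = {6}
A1: add {1, 3} — 1 (Eve) has 1→6; 3 (Eve) has 3→6.
A2 = A1; e.g. 0 (Adam) can still go to 2. Fixed point.
3 enters the attractor at level 1, so Eve can force the target in 1 move from there.

1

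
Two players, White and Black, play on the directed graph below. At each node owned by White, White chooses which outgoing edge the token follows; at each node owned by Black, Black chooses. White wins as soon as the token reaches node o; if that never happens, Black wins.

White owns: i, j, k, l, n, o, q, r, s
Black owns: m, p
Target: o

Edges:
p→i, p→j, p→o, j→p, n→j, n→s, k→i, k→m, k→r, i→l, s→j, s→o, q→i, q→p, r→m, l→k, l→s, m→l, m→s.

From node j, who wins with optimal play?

Black

A0 = {o}
A1: add {s} — s (White) has s→o.
A2: add {l, n} — l (White) has l→s; n (White) has n→s.
A3: add {i, m} — i (White) has i→l; m (Black): all of {l, s} already in.
A4: add {k, q, r} — k (White) has k→i; q (White) has q→i; r (White) has r→m.
A5 = A4; e.g. j (White) has no edge into A4. Fixed point.
j never enters the attractor, so Black can avoid the target forever.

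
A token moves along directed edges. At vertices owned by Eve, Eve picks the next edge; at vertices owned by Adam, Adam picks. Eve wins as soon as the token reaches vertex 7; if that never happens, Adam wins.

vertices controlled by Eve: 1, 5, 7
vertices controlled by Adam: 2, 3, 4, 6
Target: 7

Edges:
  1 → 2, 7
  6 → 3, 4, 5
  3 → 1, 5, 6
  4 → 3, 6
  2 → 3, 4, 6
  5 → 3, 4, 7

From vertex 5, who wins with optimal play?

A0 = {7}
A1: add {1, 5} — 1 (Eve) has 1→7; 5 (Eve) has 5→7.
A2 = A1; e.g. 2 (Adam) can still go to 3. Fixed point.
5 ∈ A1, so Eve can force the target.

Eve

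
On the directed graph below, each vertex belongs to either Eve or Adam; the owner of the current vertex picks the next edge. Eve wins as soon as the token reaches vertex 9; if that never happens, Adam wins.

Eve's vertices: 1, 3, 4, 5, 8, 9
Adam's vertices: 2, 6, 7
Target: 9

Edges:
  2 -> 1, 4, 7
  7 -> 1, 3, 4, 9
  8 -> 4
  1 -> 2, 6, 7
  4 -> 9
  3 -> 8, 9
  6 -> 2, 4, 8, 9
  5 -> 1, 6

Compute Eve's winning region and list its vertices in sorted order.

A0 = {9}
A1: add {3, 4} — 3 (Eve) has 3→9; 4 (Eve) has 4→9.
A2: add {8} — 8 (Eve) has 8→4.
A3 = A2; e.g. 1 (Eve) has no edge into A2. Fixed point.
Eve's winning region = {3, 4, 8, 9}.

3, 4, 8, 9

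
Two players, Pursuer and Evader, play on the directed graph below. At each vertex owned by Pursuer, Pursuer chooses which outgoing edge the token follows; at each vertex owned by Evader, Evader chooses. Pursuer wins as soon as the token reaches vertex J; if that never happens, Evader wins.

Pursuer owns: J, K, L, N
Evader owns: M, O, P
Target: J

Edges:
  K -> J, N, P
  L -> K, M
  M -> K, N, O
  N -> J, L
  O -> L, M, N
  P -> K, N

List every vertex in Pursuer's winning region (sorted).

A0 = {J}
A1: add {K, N} — K (Pursuer) has K→J; N (Pursuer) has N→J.
A2: add {L, P} — L (Pursuer) has L→K; P (Evader): all of {K, N} already in.
A3 = A2; e.g. M (Evader) can still go to O. Fixed point.
Pursuer's winning region = {J, K, L, N, P}.

J, K, L, N, P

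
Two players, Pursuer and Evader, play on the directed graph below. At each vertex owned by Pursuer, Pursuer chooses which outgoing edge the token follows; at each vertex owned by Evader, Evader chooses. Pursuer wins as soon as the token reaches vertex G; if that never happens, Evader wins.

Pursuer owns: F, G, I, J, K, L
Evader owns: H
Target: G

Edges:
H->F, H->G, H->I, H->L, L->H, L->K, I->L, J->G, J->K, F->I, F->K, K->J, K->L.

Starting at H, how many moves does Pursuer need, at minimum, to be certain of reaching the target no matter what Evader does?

A0 = {G}
A1: add {J} — J (Pursuer) has J→G.
A2: add {K} — K (Pursuer) has K→J.
A3: add {F, L} — F (Pursuer) has F→K; L (Pursuer) has L→K.
A4: add {I} — I (Pursuer) has I→L.
A5: add {H} — H (Evader): all of {F, G, I, L} already in.
A5 = all vertices. Fixed point.
H enters the attractor at level 5, so Pursuer can force the target in 5 moves from there.

5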